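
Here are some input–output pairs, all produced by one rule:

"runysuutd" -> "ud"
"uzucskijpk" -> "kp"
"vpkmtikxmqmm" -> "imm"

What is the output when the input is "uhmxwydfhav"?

The pattern: keep one character in every 3, starting at position 3 (positions 3rd, 6th, 9th, ...), then delete the first character.
Applying that to "uhmxwydfhav" gives "yh".

yh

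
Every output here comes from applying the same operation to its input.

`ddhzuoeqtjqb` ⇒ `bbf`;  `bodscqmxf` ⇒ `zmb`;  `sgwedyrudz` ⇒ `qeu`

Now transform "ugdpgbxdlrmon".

The pattern: shift every letter 2 places backward in the alphabet (wrapping around), then keep only the first 3 characters.
"ugdpgbxdlrmon" → "seb".

seb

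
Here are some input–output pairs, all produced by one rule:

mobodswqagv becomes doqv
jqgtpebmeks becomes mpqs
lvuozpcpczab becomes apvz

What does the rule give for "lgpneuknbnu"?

The transformation: keep one character in every 3, starting at position 2 (positions 2nd, 5th, 8th, ...), then sort the characters into alphabetical order.
Applying both steps to "lgpneuknbnu": "genu", then "egnu".

egnu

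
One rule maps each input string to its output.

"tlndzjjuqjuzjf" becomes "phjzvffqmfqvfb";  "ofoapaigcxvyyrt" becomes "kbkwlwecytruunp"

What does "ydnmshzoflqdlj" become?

uzjiodvkbhmzhf

What's happening: shift every letter 4 places backward in the alphabet (wrapping around).
So "ydnmshzoflqdlj" becomes "uzjiodvkbhmzhf".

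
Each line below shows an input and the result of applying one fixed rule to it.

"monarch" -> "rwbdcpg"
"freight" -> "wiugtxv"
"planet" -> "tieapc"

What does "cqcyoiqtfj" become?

The transformation: move the last 2 characters to the front (rotate right by 2), then shift every letter 11 places backward in the alphabet (wrapping around).
"cqcyoiqtfj" → "fjcqcyoiqt" → "uyrfrndxfi".

uyrfrndxfi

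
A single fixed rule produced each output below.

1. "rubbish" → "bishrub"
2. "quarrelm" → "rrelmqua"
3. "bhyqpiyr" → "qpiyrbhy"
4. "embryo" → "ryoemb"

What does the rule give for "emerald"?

The transformation: move the first 3 characters to the end (rotate left by 3).
"emerald" → "raldeme".

raldeme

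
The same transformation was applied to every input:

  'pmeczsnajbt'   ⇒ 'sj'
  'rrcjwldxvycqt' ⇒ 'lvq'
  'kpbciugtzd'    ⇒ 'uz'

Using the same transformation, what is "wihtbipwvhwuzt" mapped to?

In each case the input is transformed by: delete the first 3 characters, then keep one character in every 3, starting at position 3 (positions 3rd, 6th, 9th, ...).
On "wihtbipwvhwuzt" that produces "ivu".

ivu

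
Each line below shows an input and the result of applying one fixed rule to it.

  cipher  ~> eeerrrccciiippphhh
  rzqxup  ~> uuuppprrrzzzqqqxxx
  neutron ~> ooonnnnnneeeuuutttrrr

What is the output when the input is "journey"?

The rule is to move the last 2 characters to the front (rotate right by 2), then repeat every character 3 times.
For "journey", step one produces "eyjourn"; step two turns that into "eeeyyyjjjooouuurrrnnn".

eeeyyyjjjooouuurrrnnn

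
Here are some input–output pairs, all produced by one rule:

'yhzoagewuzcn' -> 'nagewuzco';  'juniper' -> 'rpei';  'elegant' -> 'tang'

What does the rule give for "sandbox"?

Rule — delete the first 3 characters, then swap the first and last characters.
For "sandbox", step one produces "dbox"; step two turns that into "xbod".
(Check on "yhzoagewuzcn": → "oagewuzcn" → "nagewuzco" ✓)

xbod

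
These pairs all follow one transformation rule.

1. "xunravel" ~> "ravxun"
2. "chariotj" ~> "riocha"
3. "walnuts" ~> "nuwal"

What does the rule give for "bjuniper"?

Looking at the pairs, the operation is to delete the last 2 characters, then move the first 3 characters to the end (rotate left by 3).
Applying both steps to "bjuniper": "bjunip", then "nipbju".

nipbju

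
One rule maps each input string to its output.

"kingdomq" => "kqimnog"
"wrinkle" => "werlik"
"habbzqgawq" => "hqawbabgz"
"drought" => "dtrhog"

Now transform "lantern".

lnarne

The transformation: take characters alternately from the front and the back (1st, last, 2nd, 2nd-last, ...), then delete the last character.
On "lantern" that produces "lnarne".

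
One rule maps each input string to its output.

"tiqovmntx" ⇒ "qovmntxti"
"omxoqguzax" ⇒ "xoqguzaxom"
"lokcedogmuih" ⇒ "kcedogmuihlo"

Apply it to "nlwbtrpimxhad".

wbtrpimxhadnl

The pattern: move the first 2 characters to the end (rotate left by 2).
"nlwbtrpimxhad" → "wbtrpimxhadnl".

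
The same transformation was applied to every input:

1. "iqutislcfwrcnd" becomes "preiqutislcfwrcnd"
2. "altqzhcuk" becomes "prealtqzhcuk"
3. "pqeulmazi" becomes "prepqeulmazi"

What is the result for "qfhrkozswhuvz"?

preqfhrkozswhuvz

Each output is the input with this applied: prepend "pre".
For "qfhrkozswhuvz" the result is "preqfhrkozswhuvz".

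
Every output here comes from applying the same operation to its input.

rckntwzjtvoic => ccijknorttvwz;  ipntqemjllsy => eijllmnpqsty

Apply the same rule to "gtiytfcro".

cfgiortty

The pattern: sort the characters into alphabetical order.
Doing the same to "gtiytfcro": "cfgiortty".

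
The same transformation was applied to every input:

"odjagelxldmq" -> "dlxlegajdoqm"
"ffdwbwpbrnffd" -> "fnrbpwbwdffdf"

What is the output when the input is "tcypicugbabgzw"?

Looking at the pairs, the operation is to reverse the string, then move the first 2 characters to the end (rotate left by 2).
"tcypicugbabgzw" → "wzgbabgucipyct" → "gbabgucipyctwz".

gbabgucipyctwz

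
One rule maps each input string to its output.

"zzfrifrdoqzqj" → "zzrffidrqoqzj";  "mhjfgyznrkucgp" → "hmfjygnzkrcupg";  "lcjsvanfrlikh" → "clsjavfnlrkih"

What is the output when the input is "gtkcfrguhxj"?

Looking at the pairs, the operation is to swap each adjacent pair of characters (1↔2, 3↔4, ...).
So "gtkcfrguhxj" becomes "tgckrfugxhj".

tgckrfugxhj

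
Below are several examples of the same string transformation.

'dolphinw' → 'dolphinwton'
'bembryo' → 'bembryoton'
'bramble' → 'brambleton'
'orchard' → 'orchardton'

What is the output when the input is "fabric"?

fabricton

The pattern: append "ton".
Applying that to "fabric" gives "fabricton".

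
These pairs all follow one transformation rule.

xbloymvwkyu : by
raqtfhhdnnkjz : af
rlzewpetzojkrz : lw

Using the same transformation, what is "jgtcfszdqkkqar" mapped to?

gf

Rule — keep one character in every 3, starting at position 2 (positions 2nd, 5th, 8th, ...), then keep only the first 2 characters.
Working it through for "jgtcfszdqkkqar": intermediate "gfdkr", final "gf".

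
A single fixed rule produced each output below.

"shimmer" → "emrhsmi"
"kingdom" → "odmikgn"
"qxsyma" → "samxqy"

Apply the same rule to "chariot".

Each output is the input with this applied: swap each adjacent pair of characters (1↔2, 3↔4, ...), then move the last 3 characters to the front (rotate right by 3).
So "chariot" becomes "oithcra".

oithcra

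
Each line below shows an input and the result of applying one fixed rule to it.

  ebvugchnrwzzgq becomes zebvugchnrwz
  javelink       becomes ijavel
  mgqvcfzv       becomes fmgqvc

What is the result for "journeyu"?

The rule is to delete the last 2 characters, then move the last character to the front.
On "journeyu": the first step gives "journe", and the second then gives "ejourn".

ejourn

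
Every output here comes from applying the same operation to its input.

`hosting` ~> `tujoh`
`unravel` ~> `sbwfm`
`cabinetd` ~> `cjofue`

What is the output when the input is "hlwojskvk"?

What's happening: delete the first 2 characters, then shift every letter 1 place forward in the alphabet (wrapping around).
Doing the same to "hlwojskvk": "xpktlwl".

xpktlwl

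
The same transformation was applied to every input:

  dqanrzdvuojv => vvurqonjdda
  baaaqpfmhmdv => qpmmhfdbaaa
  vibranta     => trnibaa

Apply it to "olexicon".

oonliec

In each case the input is transformed by: sort the characters into reverse alphabetical order, then delete the first character.
Working it through for "olexicon": intermediate "xoonliec", final "oonliec".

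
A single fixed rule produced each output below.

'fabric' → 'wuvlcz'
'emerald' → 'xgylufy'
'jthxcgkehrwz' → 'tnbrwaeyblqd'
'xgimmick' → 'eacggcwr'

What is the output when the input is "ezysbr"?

ltsmvy

In each case the input is transformed by: swap the first and last characters, then shift every letter 6 places backward in the alphabet (wrapping around).
So "ezysbr" becomes "ltsmvy".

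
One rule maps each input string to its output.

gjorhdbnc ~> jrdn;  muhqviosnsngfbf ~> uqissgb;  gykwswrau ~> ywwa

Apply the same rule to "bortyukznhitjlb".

otuzhtl

Rule — keep every other character starting from the second (positions 2nd, 4th, 6th, ...).
On "bortyukznhitjlb" that produces "otuzhtl".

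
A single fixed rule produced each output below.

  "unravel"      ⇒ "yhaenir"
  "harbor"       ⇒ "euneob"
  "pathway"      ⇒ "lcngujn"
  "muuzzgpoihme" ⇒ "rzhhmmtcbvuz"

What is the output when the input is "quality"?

ldhnyvg

Looking at the pairs, the operation is to shift every letter 13 places forward in the alphabet (wrapping around) — i.e. ROT13, then move the last character to the front.
Working it through for "quality": intermediate "dhnyvgl", final "ldhnyvg".
(Check on "harbor": → "uneobe" → "euneob" ✓)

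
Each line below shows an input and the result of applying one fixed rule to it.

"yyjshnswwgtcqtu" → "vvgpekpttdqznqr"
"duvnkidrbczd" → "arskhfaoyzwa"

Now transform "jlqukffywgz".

ginrhccvtdw

Looking at the pairs, the operation is to shift every letter 3 places backward in the alphabet (wrapping around).
So "jlqukffywgz" becomes "ginrhccvtdw".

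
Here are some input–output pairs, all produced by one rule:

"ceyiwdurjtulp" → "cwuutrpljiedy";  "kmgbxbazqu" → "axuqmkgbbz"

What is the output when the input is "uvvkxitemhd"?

dvvutmkihex

What's happening: sort the characters into reverse alphabetical order, then swap the first and last characters.
For "uvvkxitemhd", step one produces "xvvutmkihed"; step two turns that into "dvvutmkihex".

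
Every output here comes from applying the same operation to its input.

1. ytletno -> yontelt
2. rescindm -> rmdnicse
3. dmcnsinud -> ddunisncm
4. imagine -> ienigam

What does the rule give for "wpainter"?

Rule — move the first character to the end, then reverse the string.
So "wpainter" becomes "wretniap".

wretniap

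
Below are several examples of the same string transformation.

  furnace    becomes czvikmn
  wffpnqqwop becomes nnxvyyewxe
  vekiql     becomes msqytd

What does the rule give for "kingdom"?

Each output is the input with this applied: move the first character to the end, then shift every letter 8 places forward in the alphabet (wrapping around).
"kingdom" → "ingdomk" → "qvolwus".

qvolwus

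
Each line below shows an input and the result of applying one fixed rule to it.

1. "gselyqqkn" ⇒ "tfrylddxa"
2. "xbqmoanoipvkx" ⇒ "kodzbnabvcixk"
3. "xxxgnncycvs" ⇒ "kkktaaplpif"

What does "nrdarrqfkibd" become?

aeqneedsxvoq

The pattern: shift every letter 13 places forward in the alphabet (wrapping around) — i.e. ROT13.
So "nrdarrqfkibd" becomes "aeqneedsxvoq".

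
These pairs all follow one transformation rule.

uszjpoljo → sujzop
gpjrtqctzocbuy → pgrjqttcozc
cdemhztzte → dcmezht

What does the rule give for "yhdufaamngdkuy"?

Each output is the input with this applied: delete the last 3 characters, then swap each adjacent pair of characters (1↔2, 3↔4, ...).
"yhdufaamngdkuy" → "yhdufaamngd" → "hyudafmagnd".

hyudafmagnd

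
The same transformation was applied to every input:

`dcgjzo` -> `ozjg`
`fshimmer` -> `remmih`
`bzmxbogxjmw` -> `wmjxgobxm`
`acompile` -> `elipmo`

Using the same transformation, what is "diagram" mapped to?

Each output is the input with this applied: reverse the string, then delete the last 2 characters.
For "diagram", step one produces "margaid"; step two turns that into "marga".
(Check on "fshimmer": → "remmihsf" → "remmih" ✓)

marga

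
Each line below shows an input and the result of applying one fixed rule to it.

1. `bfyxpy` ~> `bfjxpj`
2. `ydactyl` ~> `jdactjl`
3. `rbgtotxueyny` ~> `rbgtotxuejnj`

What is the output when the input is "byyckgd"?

bjjckgd

In each case the input is transformed by: replace every "y" with "j".
Doing the same to "byyckgd": "bjjckgd".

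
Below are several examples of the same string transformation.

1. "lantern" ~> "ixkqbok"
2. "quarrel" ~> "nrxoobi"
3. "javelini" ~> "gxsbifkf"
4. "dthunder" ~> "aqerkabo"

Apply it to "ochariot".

lzexoflq

In each case the input is transformed by: shift every letter 3 places backward in the alphabet (wrapping around).
So "ochariot" becomes "lzexoflq".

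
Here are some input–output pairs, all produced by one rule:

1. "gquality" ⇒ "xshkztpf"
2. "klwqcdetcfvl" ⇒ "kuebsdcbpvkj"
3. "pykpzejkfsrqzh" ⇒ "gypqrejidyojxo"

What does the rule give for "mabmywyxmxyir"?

qhxwlwxvxlazl

The rule is to reverse the string, then shift every letter 1 place backward in the alphabet (wrapping around).
For "mabmywyxmxyir", step one produces "riyxmxywymbam"; step two turns that into "qhxwlwxvxlazl".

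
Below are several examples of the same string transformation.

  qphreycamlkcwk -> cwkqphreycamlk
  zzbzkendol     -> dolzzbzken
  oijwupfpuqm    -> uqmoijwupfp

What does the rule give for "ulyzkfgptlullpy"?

lpyulyzkfgptlul

Looking at the pairs, the operation is to move the last 3 characters to the front (rotate right by 3).
On "ulyzkfgptlullpy" that produces "lpyulyzkfgptlul".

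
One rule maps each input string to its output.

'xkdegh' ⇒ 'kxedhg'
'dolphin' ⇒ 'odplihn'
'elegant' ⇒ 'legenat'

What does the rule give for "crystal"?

What's happening: swap each adjacent pair of characters (1↔2, 3↔4, ...).
"crystal" → "rcsyatl".

rcsyatl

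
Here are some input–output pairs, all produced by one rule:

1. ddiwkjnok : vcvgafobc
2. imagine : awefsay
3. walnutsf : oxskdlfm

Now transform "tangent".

llsffwy

The rule is to take characters alternately from the front and the back (1st, last, 2nd, 2nd-last, ...), then shift every letter 8 places backward in the alphabet (wrapping around).
For "tangent", step one produces "ttanneg"; step two turns that into "llsffwy".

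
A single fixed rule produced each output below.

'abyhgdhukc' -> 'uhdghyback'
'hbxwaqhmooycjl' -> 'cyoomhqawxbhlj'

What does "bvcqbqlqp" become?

lqbqcvbpq

Each output is the input with this applied: reverse the string, then move the first 2 characters to the end (rotate left by 2).
Starting from "bvcqbqlqp": after the first operation, "pqlqbqcvb"; after the second, "lqbqcvbpq".
(Check on "hbxwaqhmooycjl": → "ljcyoomhqawxbh" → "cyoomhqawxbhlj" ✓)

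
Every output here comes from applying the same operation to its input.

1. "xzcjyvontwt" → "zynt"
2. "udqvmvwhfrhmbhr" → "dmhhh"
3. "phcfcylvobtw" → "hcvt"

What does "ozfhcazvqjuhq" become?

zcvu

What's happening: keep one character in every 3, starting at position 2 (positions 2nd, 5th, 8th, ...).
So "ozfhcazvqjuhq" becomes "zcvu".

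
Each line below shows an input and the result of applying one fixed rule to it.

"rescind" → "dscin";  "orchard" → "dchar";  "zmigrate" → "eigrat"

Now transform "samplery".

ympler

Each output is the input with this applied: delete the first 2 characters, then move the last character to the front.
"samplery" → "mplery" → "ympler".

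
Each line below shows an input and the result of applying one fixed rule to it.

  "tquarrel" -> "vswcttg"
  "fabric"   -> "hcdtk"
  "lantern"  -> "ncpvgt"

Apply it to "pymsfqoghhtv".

raouhsqijjv

In each case the input is transformed by: shift every letter 2 places forward in the alphabet (wrapping around), then delete the last character.
Starting from "pymsfqoghhtv": after the first operation, "raouhsqijjvx"; after the second, "raouhsqijjv".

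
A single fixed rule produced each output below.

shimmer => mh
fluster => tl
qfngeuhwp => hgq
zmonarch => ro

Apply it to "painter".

ta

Looking at the pairs, the operation is to reverse the string, then keep one character in every 3, starting at position 3 (positions 3rd, 6th, 9th, ...).
Working it through for "painter": intermediate "retniap", final "ta".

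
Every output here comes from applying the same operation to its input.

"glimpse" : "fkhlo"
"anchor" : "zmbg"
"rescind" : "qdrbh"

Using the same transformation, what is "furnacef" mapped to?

etqmzb

In each case the input is transformed by: delete the last 2 characters, then shift every letter 1 place backward in the alphabet (wrapping around).
On "furnacef": the first step gives "furnac", and the second then gives "etqmzb".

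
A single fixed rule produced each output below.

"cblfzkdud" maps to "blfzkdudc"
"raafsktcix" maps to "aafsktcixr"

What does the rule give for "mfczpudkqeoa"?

fczpudkqeoam

What's happening: move the first character to the end.
"mfczpudkqeoa" → "fczpudkqeoam".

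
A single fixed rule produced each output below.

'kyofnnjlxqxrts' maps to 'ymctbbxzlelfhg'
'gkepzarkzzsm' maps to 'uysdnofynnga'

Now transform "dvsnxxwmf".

rjgbllkat

Rule — shift every letter 12 places backward in the alphabet (wrapping around).
So "dvsnxxwmf" becomes "rjgbllkat".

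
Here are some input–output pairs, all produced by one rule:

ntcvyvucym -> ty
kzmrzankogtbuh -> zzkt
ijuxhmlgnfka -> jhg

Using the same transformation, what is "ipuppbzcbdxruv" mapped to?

Rule — delete the last 3 characters, then keep one character in every 3, starting at position 2 (positions 2nd, 5th, 8th, ...).
Starting from "ipuppbzcbdxruv": after the first operation, "ipuppbzcbdx"; after the second, "ppcx".

ppcx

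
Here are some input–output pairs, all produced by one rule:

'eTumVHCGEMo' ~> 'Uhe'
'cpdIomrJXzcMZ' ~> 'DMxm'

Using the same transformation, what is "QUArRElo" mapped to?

Each output is the input with this applied: flip the case of every letter, then keep one character in every 3, starting at position 3 (positions 3rd, 6th, 9th, ...).
Starting from "QUArRElo": after the first operation, "quaRreLO"; after the second, "ae".

ae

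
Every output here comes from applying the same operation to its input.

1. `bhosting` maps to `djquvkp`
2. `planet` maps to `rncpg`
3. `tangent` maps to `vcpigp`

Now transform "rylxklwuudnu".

tanzmnywwfp

The pattern: shift every letter 2 places forward in the alphabet (wrapping around), then delete the last character.
Starting from "rylxklwuudnu": after the first operation, "tanzmnywwfpw"; after the second, "tanzmnywwfp".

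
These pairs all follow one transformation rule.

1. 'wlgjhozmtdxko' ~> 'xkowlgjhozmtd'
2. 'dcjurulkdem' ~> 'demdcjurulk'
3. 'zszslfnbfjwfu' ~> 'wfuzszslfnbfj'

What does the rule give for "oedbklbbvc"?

Each output is the input with this applied: move the last 3 characters to the front (rotate right by 3).
Doing the same to "oedbklbbvc": "bvcoedbklb".

bvcoedbklb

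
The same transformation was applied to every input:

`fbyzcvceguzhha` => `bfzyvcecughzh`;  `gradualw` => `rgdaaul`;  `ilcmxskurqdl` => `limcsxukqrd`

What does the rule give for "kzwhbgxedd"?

zkhwgbexd

What's happening: delete the last character, then swap each adjacent pair of characters (1↔2, 3↔4, ...).
"kzwhbgxedd" → "kzwhbgxed" → "zkhwgbexd".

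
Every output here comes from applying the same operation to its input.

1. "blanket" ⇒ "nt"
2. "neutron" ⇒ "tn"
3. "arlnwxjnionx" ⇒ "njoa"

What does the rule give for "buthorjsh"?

hjb

Looking at the pairs, the operation is to move the first character to the end, then keep one character in every 3, starting at position 3 (positions 3rd, 6th, 9th, ...).
"buthorjsh" → "hjb".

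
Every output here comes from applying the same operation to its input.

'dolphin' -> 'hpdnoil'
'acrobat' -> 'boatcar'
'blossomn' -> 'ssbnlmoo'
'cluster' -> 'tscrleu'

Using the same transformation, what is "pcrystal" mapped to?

ysplcart

The transformation: take characters alternately from the front and the back (1st, last, 2nd, 2nd-last, ...), then move the last 2 characters to the front (rotate right by 2).
Starting from "pcrystal": after the first operation, "plcartys"; after the second, "ysplcart".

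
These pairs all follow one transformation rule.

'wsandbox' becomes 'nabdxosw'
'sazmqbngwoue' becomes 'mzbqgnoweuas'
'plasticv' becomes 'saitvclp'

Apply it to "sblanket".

alkntebs

The pattern: move the first 2 characters to the end (rotate left by 2), then swap each adjacent pair of characters (1↔2, 3↔4, ...).
For "sblanket" the result is "alkntebs".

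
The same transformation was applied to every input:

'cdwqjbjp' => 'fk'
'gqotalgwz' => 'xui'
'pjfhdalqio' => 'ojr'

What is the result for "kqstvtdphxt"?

bcq

The transformation: shift every letter 9 places forward in the alphabet (wrapping around), then keep one character in every 3, starting at position 3 (positions 3rd, 6th, 9th, ...).
On "kqstvtdphxt": the first step gives "tzbcecmyqgc", and the second then gives "bcq".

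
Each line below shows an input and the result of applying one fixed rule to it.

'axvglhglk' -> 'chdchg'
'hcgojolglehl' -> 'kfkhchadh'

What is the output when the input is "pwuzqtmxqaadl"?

Rule — shift every letter 4 places backward in the alphabet (wrapping around), then delete the first 3 characters.
"pwuzqtmxqaadl" → "lsqvmpitmwwzh" → "vmpitmwwzh".

vmpitmwwzh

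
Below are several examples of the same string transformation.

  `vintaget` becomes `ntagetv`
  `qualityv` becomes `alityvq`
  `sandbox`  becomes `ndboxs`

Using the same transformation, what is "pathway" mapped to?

thwayp

Rule — move the first 2 characters to the end (rotate left by 2), then delete the last character.
On "pathway" that produces "thwayp".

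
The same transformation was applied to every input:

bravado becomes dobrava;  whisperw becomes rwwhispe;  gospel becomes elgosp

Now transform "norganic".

icnorgan

In each case the input is transformed by: move the last 2 characters to the front (rotate right by 2).
"norganic" → "icnorgan".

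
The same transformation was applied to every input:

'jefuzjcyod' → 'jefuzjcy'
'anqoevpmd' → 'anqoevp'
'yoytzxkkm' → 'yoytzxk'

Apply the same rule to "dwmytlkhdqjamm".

What's happening: delete the last 2 characters.
For "dwmytlkhdqjamm" the result is "dwmytlkhdqja".

dwmytlkhdqja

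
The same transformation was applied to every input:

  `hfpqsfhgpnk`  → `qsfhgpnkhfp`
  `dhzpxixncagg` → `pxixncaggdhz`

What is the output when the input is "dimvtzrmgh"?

Looking at the pairs, the operation is to move the first 3 characters to the end (rotate left by 3).
On "dimvtzrmgh" that produces "vtzrmghdim".

vtzrmghdim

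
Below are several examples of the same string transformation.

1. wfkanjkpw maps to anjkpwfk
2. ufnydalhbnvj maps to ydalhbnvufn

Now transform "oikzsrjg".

zsrjoik

Rule — delete the last character, then move the first 3 characters to the end (rotate left by 3).
On "oikzsrjg": the first step gives "oikzsrj", and the second then gives "zsrjoik".
(Check on "ufnydalhbnvj": → "ufnydalhbnv" → "ydalhbnvufn" ✓)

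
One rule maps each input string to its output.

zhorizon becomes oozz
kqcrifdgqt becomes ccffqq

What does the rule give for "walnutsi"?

lltt

Looking at the pairs, the operation is to keep one character in every 3, starting at position 3 (positions 3rd, 6th, 9th, ...), then double every character.
Working it through for "walnutsi": intermediate "lt", final "lltt".
(Check on "kqcrifdgqt": → "cfq" → "ccffqq" ✓)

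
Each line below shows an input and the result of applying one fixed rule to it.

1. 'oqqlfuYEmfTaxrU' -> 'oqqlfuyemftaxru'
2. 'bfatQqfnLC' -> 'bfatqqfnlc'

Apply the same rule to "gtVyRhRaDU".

gtvyrhradu

Looking at the pairs, the operation is to convert every letter to lowercase.
So "gtVyRhRaDU" becomes "gtvyrhradu".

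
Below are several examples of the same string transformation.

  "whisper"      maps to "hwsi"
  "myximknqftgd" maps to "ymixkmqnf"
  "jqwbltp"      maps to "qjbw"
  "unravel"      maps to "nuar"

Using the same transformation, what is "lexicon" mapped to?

elix

What's happening: delete the last 3 characters, then swap each adjacent pair of characters (1↔2, 3↔4, ...).
For "lexicon", step one produces "lexi"; step two turns that into "elix".
(Check on "whisper": → "whis" → "hwsi" ✓)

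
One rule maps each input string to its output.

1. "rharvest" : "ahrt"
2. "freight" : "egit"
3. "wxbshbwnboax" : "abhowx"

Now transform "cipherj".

chjr

The rule is to sort the characters into alphabetical order, then keep every other character starting from the first (positions 1st, 3rd, 5th, ...).
Working it through for "cipherj": intermediate "cehijpr", final "chjr".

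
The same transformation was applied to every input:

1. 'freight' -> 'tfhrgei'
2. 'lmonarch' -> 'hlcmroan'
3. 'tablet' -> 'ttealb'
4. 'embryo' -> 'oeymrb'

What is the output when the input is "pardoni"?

The rule is to take characters alternately from the front and the back (1st, last, 2nd, 2nd-last, ...), then swap each adjacent pair of characters (1↔2, 3↔4, ...).
Working it through for "pardoni": intermediate "pianrod", final "ipnaord".

ipnaord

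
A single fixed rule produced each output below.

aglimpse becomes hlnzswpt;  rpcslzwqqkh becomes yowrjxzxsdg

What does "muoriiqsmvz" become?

tgbcvtyzpxp

Each output is the input with this applied: shift every letter 7 places forward in the alphabet (wrapping around), then take characters alternately from the front and the back (1st, last, 2nd, 2nd-last, ...).
For "muoriiqsmvz", step one produces "tbvyppxztcg"; step two turns that into "tgbcvtyzpxp".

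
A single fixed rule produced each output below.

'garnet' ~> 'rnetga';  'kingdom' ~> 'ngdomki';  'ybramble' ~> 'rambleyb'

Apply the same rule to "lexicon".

Rule — move the first 2 characters to the end (rotate left by 2).
Applying that to "lexicon" gives "xiconle".

xiconle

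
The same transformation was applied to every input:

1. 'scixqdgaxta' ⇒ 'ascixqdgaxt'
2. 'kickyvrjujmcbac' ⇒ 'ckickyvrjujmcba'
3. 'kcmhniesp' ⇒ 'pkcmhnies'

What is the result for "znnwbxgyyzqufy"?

Each output is the input with this applied: move the last character to the front.
"znnwbxgyyzqufy" → "yznnwbxgyyzquf".

yznnwbxgyyzquf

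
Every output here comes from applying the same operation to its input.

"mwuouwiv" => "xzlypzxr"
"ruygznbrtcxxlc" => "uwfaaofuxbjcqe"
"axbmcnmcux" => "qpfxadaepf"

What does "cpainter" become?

qwhufsdl

Rule — swap the front and back halves of the string, then shift every letter 3 places forward in the alphabet (wrapping around).
For "cpainter" the result is "qwhufsdl".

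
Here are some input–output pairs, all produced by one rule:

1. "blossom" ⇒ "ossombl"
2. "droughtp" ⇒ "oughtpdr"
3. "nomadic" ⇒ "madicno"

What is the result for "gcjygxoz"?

The pattern: move the first 2 characters to the end (rotate left by 2).
On "gcjygxoz" that produces "jygxozgc".

jygxozgc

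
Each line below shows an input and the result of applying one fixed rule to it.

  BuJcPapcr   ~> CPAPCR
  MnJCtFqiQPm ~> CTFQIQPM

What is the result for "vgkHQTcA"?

Looking at the pairs, the operation is to delete the first 3 characters, then convert every letter to uppercase.
On "vgkHQTcA" that produces "HQTCA".

HQTCA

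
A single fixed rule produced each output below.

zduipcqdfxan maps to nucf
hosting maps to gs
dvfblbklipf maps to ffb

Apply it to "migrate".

The transformation: move the last 3 characters to the front (rotate right by 3), then keep one character in every 3, starting at position 3 (positions 3rd, 6th, 9th, ...).
"migrate" → "eg".

eg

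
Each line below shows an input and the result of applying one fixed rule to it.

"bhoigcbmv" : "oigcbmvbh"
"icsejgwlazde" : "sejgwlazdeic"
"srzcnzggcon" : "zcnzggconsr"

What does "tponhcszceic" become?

The rule is to move the first 2 characters to the end (rotate left by 2).
Doing the same to "tponhcszceic": "onhcszceictp".

onhcszceictp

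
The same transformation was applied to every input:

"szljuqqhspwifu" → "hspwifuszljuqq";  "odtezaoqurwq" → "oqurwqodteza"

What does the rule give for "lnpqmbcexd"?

bcexdlnpqm

In each case the input is transformed by: swap the front and back halves of the string.
So "lnpqmbcexd" becomes "bcexdlnpqm".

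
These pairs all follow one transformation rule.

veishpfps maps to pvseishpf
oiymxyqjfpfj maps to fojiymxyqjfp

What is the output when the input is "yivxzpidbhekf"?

Looking at the pairs, the operation is to swap the first and last characters, then move the last 2 characters to the front (rotate right by 2).
Starting from "yivxzpidbhekf": after the first operation, "fivxzpidbheky"; after the second, "kyfivxzpidbhe".

kyfivxzpidbhe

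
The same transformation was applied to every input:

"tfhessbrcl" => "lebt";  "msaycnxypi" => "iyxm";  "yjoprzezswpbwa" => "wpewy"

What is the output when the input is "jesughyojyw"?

The transformation: keep one character in every 3, starting at position 1 (positions 1st, 4th, 7th, ...), then swap the first and last characters.
Working it through for "jesughyojyw": intermediate "juyy", final "yuyj".

yuyj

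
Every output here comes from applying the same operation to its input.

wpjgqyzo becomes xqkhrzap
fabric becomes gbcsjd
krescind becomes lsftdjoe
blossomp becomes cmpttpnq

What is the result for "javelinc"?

In each case the input is transformed by: shift every letter 1 place forward in the alphabet (wrapping around).
Applying that to "javelinc" gives "kbwfmjod".

kbwfmjod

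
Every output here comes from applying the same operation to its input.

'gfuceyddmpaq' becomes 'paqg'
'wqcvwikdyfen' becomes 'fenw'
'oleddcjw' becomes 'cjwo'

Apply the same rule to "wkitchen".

The rule is to move the first character to the end, then keep only the last 4 characters.
For "wkitchen", step one produces "kitchenw"; step two turns that into "henw".
(Check on "oleddcjw": → "leddcjwo" → "cjwo" ✓)

henw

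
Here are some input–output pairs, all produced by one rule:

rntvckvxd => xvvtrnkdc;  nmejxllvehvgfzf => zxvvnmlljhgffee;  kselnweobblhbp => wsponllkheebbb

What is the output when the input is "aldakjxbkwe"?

xwlkkjedbaa

Rule — sort the characters into reverse alphabetical order.
Applying that to "aldakjxbkwe" gives "xwlkkjedbaa".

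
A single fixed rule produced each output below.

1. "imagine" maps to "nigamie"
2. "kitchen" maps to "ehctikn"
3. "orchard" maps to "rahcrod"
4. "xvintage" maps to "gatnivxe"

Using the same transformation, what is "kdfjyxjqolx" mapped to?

In each case the input is transformed by: reverse the string, then move the first character to the end.
"kdfjyxjqolx" → "loqjxyjfdkx".

loqjxyjfdkx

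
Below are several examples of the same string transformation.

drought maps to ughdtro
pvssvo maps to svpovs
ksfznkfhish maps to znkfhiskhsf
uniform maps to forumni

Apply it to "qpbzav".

Looking at the pairs, the operation is to swap the first and last characters, then move the first 3 characters to the end (rotate left by 3).
Applying both steps to "qpbzav": "vpbzaq", then "zaqvpb".

zaqvpb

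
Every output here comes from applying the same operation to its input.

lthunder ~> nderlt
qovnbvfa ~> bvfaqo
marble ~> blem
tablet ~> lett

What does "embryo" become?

ryoe

What's happening: swap the front and back halves of the string, then delete the last 2 characters.
Starting from "embryo": after the first operation, "ryoemb"; after the second, "ryoe".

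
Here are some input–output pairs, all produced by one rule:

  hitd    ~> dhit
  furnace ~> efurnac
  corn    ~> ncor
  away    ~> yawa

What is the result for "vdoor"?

What's happening: move the last character to the front.
For "vdoor" the result is "rvdoo".

rvdoo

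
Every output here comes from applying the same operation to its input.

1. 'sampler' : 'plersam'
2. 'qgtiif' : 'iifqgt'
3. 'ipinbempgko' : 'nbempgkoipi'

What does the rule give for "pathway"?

The transformation: move the first 3 characters to the end (rotate left by 3).
So "pathway" becomes "hwaypat".

hwaypat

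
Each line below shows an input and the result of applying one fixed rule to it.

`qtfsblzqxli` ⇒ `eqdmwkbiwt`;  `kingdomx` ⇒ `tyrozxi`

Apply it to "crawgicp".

clhrtna

Each output is the input with this applied: delete the first character, then shift every letter 11 places forward in the alphabet (wrapping around).
On "crawgicp": the first step gives "rawgicp", and the second then gives "clhrtna".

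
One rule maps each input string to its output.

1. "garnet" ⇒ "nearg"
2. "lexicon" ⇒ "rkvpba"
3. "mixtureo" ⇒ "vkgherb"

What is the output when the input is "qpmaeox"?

The transformation: shift every letter 13 places forward in the alphabet (wrapping around) — i.e. ROT13, then delete the first character.
Working it through for "qpmaeox": intermediate "dcznrbk", final "cznrbk".

cznrbk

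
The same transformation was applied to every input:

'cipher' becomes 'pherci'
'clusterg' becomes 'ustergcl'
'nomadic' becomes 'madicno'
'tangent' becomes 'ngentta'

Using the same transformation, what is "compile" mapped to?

Rule — move the first 2 characters to the end (rotate left by 2).
On "compile" that produces "mpileco".

mpileco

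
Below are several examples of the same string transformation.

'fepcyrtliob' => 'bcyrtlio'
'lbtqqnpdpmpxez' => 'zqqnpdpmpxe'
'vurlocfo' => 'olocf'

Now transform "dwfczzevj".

jczzev

The transformation: delete the first 3 characters, then move the last character to the front.
For "dwfczzevj", step one produces "czzevj"; step two turns that into "jczzev".
(Check on "vurlocfo": → "locfo" → "olocf" ✓)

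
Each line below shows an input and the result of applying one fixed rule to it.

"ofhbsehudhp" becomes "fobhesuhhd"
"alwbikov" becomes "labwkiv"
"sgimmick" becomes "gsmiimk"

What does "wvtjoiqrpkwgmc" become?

vwjtiorqkpgwc

The pattern: swap each adjacent pair of characters (1↔2, 3↔4, ...), then delete the last character.
For "wvtjoiqrpkwgmc", step one produces "vwjtiorqkpgwcm"; step two turns that into "vwjtiorqkpgwc".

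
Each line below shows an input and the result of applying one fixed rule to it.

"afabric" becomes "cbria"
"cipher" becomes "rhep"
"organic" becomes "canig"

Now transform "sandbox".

Rule — delete the first 2 characters, then swap the first and last characters.
For "sandbox", step one produces "ndbox"; step two turns that into "xdbon".

xdbon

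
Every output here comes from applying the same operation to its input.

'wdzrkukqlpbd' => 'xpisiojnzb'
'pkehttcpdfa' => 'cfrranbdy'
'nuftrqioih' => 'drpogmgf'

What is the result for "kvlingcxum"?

jgleavsk

The transformation: shift every letter 2 places backward in the alphabet (wrapping around), then delete the first 2 characters.
On "kvlingcxum": the first step gives "itjgleavsk", and the second then gives "jgleavsk".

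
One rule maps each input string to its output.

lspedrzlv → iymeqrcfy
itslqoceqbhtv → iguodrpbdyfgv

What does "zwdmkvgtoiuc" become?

Looking at the pairs, the operation is to reverse the string, then shift every letter 13 places forward in the alphabet (wrapping around) — i.e. ROT13.
For "zwdmkvgtoiuc", step one produces "cuiotgvkmdwz"; step two turns that into "phvbgtixzqjm".

phvbgtixzqjm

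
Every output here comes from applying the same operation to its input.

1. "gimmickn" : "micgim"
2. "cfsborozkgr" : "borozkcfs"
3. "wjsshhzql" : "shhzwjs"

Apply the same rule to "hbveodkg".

eodhbv

Looking at the pairs, the operation is to delete the last 2 characters, then move the first 3 characters to the end (rotate left by 3).
"hbveodkg" → "hbveod" → "eodhbv".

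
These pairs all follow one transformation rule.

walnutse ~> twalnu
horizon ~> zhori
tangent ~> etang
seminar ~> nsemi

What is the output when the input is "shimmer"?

mshim

The transformation: delete the last 2 characters, then move the last character to the front.
Working it through for "shimmer": intermediate "shimm", final "mshim".
(Check on "walnutse": → "walnut" → "twalnu" ✓)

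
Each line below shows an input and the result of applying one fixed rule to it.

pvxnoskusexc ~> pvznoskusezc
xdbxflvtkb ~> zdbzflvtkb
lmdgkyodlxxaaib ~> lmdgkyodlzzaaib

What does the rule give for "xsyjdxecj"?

zsyjdzecj

What's happening: replace every "x" with "z".
For "xsyjdxecj" the result is "zsyjdzecj".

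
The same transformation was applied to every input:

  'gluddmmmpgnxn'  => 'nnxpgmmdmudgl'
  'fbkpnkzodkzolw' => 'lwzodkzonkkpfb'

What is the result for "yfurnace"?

cenauryf

Each output is the input with this applied: swap each adjacent pair of characters (1↔2, 3↔4, ...), then reverse the string.
Applying both steps to "yfurnace": "fyruanec", then "cenauryf".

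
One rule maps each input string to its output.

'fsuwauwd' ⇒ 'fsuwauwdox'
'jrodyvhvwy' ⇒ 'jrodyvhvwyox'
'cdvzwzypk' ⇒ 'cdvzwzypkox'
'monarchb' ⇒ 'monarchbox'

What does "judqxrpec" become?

judqxrpecox

The pattern: append "ox".
So "judqxrpec" becomes "judqxrpecox".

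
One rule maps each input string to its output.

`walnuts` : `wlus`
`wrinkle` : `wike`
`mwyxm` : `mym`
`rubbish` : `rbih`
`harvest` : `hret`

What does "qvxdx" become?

qxx

Rule — keep every other character starting from the first (positions 1st, 3rd, 5th, ...).
For "qvxdx" the result is "qxx".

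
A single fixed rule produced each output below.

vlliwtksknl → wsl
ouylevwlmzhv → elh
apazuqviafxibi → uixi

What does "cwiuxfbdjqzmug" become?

What's happening: delete the first 3 characters, then keep one character in every 3, starting at position 2 (positions 2nd, 5th, 8th, ...).
On "cwiuxfbdjqzmug": the first step gives "uxfbdjqzmug", and the second then gives "xdzg".

xdzg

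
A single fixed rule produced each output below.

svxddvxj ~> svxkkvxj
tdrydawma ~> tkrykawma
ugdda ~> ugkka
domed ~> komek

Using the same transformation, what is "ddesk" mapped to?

The pattern: replace every "d" with "k".
So "ddesk" becomes "kkesk".

kkesk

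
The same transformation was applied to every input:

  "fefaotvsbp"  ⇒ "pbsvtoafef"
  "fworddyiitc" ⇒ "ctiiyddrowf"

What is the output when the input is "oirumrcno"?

Each output is the input with this applied: reverse the string.
For "oirumrcno" the result is "oncrmurio".

oncrmurio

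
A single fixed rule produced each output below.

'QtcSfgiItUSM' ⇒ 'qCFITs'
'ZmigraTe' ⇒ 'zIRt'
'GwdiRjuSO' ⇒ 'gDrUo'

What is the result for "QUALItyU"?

qaiY

The pattern: keep every other character starting from the first (positions 1st, 3rd, 5th, ...), then flip the case of every letter.
Doing the same to "QUALItyU": "qaiY".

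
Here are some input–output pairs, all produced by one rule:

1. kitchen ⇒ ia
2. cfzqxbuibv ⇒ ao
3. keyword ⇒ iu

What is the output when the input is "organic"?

Each output is the input with this applied: shift every letter 2 places backward in the alphabet (wrapping around), then keep only the vowels.
"organic" → "mpeylga" → "ea".
(Check on "kitchen": → "igrafcl" → "ia" ✓)

ea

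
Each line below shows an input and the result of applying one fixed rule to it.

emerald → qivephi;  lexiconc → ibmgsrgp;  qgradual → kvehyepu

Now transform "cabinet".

efmrixg

Each output is the input with this applied: shift every letter 4 places forward in the alphabet (wrapping around), then move the first character to the end.
"cabinet" → "efmrixg".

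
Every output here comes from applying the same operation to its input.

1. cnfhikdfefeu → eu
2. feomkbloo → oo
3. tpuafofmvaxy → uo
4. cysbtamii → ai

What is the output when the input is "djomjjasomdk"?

In each case the input is transformed by: keep one character in every 3, starting at position 3 (positions 3rd, 6th, 9th, ...), then keep only the vowels.
On "djomjjasomdk": the first step gives "ojok", and the second then gives "oo".

oo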